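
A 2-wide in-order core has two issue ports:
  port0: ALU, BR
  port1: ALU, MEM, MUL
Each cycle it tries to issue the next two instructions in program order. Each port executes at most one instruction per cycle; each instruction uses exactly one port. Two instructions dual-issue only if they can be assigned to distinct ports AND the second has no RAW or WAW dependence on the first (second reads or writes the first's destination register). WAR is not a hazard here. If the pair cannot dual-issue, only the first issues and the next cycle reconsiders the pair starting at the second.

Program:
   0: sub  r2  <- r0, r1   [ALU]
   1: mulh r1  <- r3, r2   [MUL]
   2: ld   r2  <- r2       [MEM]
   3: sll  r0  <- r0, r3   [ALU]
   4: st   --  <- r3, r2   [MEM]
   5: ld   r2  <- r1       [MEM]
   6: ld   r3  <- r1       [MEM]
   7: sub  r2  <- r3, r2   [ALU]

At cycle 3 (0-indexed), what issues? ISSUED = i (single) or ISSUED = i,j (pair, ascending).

ISSUED = 4

c0: i0 sub  RAW r2
c1: i1 mulh  no-port MUL/MEM
c2: i2&i3 ld;sll  pair
c3: i4 st  no-port MEM/MEM
c4: i5 ld  no-port MEM/MEM
c5: i6 ld  RAW r3
c6: i7 sub  tail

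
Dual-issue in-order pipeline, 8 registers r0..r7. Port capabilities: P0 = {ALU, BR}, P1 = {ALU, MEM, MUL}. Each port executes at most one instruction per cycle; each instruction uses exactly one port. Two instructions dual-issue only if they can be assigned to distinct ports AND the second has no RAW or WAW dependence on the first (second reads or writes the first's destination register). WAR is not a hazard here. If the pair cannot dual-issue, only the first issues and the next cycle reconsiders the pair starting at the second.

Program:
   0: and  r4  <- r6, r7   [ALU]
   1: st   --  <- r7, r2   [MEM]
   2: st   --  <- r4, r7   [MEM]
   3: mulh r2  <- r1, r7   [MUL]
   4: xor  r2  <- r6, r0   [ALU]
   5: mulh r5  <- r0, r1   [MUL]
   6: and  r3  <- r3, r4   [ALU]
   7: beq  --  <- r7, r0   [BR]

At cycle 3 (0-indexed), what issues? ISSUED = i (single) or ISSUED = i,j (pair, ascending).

  cy0 -> i0&i1 (and.ALU/st.MEM) pair
  cy1 -> i2 (st.MEM) no-port MEM/MUL
  cy2 -> i3 (mulh.MUL) WAW r2
  cy3 -> i4&i5 (xor.ALU/mulh.MUL) pair
  cy4 -> i6&i7 (and.ALU/beq.BR) pair

ISSUED = 4,5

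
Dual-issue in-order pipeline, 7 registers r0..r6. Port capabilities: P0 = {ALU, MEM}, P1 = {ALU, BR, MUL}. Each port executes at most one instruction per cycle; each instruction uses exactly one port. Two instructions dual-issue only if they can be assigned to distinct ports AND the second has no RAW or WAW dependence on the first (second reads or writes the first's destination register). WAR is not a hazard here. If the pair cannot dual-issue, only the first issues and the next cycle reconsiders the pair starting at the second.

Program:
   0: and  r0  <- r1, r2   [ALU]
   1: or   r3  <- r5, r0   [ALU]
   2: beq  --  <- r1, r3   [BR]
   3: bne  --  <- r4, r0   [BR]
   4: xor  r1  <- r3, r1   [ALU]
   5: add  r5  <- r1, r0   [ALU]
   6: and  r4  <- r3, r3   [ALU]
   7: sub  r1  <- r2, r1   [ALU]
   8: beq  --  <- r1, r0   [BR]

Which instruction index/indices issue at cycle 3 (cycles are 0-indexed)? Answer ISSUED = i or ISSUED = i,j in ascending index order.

c0: i0 and.ALU  RAW r0
c1: i1 or.ALU  RAW r3
c2: i2 beq.BR  no-port BR/BR
c3: i3,i4 bne.BR;xor.ALU  dual
c4: i5,i6 add.ALU;and.ALU  dual
c5: i7 sub.ALU  RAW r1
c6: i8 beq.BR  tail

ISSUED = 3,4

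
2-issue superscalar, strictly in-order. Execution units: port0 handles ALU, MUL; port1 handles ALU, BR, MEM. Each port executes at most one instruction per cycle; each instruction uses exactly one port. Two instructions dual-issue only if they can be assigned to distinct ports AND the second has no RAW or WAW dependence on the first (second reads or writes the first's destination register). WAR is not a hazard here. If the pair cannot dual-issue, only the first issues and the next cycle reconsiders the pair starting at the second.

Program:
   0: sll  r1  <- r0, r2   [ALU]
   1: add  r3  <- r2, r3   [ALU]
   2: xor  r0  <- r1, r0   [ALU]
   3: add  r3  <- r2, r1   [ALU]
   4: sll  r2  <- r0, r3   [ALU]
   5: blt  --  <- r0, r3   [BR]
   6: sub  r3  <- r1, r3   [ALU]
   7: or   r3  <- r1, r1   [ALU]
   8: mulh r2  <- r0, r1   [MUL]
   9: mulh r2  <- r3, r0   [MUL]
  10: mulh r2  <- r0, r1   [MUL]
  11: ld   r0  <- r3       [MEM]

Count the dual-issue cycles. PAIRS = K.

[0] i0,i1  sll.ALU add.ALU  -- pair
[1] i2,i3  xor.ALU add.ALU  -- pair
[2] i4,i5  sll.ALU blt.BR  -- pair
[3] i6  sub.ALU  -- WAW r3
[4] i7,i8  or.ALU mulh.MUL  -- pair
[5] i9  mulh.MUL  -- no-port MUL/MUL
[6] i10,i11  mulh.MUL ld.MEM  -- pair

PAIRS = 5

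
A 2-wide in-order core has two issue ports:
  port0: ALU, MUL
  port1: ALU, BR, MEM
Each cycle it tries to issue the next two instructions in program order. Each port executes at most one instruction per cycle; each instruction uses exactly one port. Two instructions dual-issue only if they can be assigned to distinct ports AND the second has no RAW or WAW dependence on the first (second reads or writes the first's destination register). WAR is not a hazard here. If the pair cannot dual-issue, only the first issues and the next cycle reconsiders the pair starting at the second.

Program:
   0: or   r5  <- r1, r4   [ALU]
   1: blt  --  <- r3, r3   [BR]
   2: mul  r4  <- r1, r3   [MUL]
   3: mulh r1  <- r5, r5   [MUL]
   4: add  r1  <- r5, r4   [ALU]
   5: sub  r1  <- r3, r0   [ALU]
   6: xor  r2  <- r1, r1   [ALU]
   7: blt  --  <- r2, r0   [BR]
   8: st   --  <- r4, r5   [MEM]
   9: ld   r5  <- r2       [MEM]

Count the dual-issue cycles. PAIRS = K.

0. or/blt @i0/i1  | pair
1. mul @i2  | no-port MUL/MUL
2. mulh @i3  | WAW r1
3. add @i4  | WAW r1
4. sub @i5  | RAW r1
5. xor @i6  | RAW r2
6. blt @i7  | no-port BR/MEM
7. st @i8  | no-port MEM/MEM
8. ld @i9  | tail

PAIRS = 1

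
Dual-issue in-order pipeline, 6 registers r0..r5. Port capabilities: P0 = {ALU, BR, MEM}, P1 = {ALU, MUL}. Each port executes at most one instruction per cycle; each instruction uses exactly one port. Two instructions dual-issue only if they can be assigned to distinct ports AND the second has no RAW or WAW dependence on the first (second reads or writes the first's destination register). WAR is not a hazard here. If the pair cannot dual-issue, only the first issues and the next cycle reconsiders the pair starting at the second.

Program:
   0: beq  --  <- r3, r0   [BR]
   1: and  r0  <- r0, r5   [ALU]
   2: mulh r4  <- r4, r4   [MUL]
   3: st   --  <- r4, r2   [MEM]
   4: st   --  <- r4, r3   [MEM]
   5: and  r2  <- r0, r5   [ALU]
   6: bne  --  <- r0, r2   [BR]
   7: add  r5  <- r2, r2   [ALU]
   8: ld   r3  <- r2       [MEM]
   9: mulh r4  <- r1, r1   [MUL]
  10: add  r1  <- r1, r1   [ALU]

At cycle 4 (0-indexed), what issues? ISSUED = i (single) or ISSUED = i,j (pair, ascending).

ISSUED = 6,7

[0] i0&i1  beq and  -- dual
[1] i2  mulh  -- RAW r4
[2] i3  st  -- no-port MEM/MEM
[3] i4&i5  st and  -- dual
[4] i6&i7  bne add  -- dual
[5] i8&i9  ld mulh  -- dual
[6] i10  add  -- tail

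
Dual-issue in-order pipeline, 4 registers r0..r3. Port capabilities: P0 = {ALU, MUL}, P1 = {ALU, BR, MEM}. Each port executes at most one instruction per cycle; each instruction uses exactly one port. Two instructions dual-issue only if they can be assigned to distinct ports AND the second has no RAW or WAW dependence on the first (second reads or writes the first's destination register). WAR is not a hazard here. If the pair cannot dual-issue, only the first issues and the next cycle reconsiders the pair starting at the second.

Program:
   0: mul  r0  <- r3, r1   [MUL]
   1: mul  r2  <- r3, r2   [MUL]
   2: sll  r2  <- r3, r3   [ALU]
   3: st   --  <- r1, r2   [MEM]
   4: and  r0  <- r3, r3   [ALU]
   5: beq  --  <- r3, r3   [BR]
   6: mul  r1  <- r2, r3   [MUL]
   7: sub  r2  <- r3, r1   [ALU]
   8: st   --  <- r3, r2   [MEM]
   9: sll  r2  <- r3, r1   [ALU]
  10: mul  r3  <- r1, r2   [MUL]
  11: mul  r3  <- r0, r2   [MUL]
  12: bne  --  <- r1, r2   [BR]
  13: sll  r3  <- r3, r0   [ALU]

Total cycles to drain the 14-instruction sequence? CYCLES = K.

CYCLES = 10

  cy0 -> i0 (mul) no-port MUL/MUL
  cy1 -> i1 (mul) WAW r2
  cy2 -> i2 (sll) RAW r2
  cy3 -> i3&i4 (st and) pair
  cy4 -> i5&i6 (beq mul) pair
  cy5 -> i7 (sub) RAW r2
  cy6 -> i8&i9 (st sll) pair
  cy7 -> i10 (mul) no-port MUL/MUL
  cy8 -> i11&i12 (mul bne) pair
  cy9 -> i13 (sll) tail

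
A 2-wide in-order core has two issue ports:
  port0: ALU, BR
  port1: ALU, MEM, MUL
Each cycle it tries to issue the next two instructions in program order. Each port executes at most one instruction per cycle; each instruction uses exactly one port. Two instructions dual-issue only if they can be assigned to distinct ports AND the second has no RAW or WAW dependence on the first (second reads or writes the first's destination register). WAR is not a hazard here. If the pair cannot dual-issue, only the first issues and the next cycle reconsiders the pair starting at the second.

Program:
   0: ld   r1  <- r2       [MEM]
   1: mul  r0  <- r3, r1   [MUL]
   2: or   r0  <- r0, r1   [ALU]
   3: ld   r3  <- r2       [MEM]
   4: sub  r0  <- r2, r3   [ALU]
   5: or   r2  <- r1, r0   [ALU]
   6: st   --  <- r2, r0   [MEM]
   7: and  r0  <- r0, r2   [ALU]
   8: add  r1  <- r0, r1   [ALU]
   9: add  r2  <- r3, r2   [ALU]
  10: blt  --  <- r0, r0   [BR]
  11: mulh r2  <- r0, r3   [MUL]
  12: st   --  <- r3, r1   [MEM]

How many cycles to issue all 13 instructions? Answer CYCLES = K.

t=0 i0:ld.MEM ; no-port MEM/MUL
t=1 i1:mul.MUL ; RAW+WAW r0
t=2 i2/i3:or.ALU;ld.MEM ; 2-wide
t=3 i4:sub.ALU ; RAW r0
t=4 i5:or.ALU ; RAW r2
t=5 i6/i7:st.MEM;and.ALU ; 2-wide
t=6 i8/i9:add.ALU;add.ALU ; 2-wide
t=7 i10/i11:blt.BR;mulh.MUL ; 2-wide
t=8 i12:st.MEM ; tail

CYCLES = 9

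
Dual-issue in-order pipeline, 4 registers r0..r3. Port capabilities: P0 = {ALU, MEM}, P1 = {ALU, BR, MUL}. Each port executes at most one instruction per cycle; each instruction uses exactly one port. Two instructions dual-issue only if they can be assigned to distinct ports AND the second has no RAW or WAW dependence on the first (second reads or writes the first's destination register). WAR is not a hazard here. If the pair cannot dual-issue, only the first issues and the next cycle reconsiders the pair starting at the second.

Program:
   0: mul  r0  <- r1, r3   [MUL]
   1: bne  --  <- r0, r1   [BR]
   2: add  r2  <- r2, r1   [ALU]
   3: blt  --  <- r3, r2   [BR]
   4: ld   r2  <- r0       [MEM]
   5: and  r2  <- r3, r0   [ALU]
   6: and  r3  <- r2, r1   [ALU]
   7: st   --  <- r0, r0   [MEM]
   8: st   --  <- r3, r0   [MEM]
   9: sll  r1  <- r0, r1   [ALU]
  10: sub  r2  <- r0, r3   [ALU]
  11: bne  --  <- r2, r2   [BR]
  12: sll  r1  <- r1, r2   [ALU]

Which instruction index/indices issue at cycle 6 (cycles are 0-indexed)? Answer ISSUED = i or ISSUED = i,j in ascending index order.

ISSUED = 10

  cy0 -> i0 (mul) no-port MUL/BR
  cy1 -> i1,i2 (bne+add) pair
  cy2 -> i3,i4 (blt+ld) pair
  cy3 -> i5 (and) RAW r2
  cy4 -> i6,i7 (and+st) pair
  cy5 -> i8,i9 (st+sll) pair
  cy6 -> i10 (sub) RAW r2
  cy7 -> i11,i12 (bne+sll) pair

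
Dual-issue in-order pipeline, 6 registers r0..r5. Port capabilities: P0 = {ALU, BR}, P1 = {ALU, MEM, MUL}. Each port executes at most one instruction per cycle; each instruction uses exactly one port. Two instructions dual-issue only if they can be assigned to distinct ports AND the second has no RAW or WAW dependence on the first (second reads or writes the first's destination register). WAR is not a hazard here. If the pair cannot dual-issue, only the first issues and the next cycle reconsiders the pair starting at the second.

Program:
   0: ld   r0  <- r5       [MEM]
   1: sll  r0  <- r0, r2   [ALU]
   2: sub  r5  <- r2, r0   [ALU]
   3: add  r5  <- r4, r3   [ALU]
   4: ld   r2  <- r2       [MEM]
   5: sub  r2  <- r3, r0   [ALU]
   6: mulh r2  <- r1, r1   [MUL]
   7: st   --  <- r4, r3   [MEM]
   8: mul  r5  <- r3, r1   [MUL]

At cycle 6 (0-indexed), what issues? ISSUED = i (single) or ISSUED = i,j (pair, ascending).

[0] i0  ld  -- RAW+WAW r0
[1] i1  sll  -- RAW r0
[2] i2  sub  -- WAW r5
[3] i3+i4  add+ld  -- 2-wide
[4] i5  sub  -- WAW r2
[5] i6  mulh  -- no-port MUL/MEM
[6] i7  st  -- no-port MEM/MUL
[7] i8  mul  -- tail

ISSUED = 7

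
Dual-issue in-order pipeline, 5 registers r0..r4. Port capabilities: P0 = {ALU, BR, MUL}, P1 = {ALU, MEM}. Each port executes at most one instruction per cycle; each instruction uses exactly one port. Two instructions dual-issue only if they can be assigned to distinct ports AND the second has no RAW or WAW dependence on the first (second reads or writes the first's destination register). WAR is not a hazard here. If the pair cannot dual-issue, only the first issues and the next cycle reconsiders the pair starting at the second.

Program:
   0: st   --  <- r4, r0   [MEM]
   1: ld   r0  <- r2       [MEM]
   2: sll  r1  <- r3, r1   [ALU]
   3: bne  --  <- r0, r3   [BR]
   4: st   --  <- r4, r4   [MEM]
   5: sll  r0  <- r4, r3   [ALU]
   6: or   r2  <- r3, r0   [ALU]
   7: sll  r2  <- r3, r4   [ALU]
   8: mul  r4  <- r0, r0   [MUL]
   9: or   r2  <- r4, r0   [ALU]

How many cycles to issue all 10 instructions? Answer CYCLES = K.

CYCLES = 7

c0: i0 st  no-port MEM/MEM
c1: i1+i2 ld;sll  dual
c2: i3+i4 bne;st  dual
c3: i5 sll  RAW r0
c4: i6 or  WAW r2
c5: i7+i8 sll;mul  dual
c6: i9 or  tail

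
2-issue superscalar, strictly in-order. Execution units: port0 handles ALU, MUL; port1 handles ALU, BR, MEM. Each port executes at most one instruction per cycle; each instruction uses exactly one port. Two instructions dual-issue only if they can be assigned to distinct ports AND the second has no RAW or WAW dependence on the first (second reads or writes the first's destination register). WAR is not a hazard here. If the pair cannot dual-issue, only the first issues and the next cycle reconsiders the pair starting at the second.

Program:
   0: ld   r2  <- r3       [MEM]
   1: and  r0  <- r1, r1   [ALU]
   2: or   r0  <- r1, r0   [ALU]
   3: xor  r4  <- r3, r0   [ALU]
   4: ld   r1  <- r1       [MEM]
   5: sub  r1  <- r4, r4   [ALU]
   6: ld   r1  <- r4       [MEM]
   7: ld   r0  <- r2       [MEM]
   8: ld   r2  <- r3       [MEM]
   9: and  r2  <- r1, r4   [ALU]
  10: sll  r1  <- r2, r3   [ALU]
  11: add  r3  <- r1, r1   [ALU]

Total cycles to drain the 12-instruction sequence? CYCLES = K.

CYCLES = 10

0. ld/and @i0+i1  | 2-wide
1. or @i2  | RAW r0
2. xor/ld @i3+i4  | 2-wide
3. sub @i5  | WAW r1
4. ld @i6  | no-port MEM/MEM
5. ld @i7  | no-port MEM/MEM
6. ld @i8  | WAW r2
7. and @i9  | RAW r2
8. sll @i10  | RAW r1
9. add @i11  | tail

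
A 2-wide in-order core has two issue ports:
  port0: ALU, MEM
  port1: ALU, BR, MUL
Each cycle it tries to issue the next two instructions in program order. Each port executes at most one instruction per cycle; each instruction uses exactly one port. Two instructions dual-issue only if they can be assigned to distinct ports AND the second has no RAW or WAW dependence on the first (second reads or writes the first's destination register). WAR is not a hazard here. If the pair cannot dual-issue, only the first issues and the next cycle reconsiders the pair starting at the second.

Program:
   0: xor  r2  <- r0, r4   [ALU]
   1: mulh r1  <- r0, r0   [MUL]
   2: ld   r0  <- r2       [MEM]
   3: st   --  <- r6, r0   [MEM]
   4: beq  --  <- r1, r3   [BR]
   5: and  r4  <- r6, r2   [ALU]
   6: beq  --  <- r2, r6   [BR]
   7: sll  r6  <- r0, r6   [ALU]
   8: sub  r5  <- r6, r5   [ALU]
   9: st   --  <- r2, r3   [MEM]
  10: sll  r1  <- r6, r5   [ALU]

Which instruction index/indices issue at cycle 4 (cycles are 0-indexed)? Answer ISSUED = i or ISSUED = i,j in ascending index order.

0. xor.ALU/mulh.MUL @i0&i1  | pair
1. ld.MEM @i2  | no-port MEM/MEM
2. st.MEM/beq.BR @i3&i4  | pair
3. and.ALU/beq.BR @i5&i6  | pair
4. sll.ALU @i7  | RAW r6
5. sub.ALU/st.MEM @i8&i9  | pair
6. sll.ALU @i10  | tail

ISSUED = 7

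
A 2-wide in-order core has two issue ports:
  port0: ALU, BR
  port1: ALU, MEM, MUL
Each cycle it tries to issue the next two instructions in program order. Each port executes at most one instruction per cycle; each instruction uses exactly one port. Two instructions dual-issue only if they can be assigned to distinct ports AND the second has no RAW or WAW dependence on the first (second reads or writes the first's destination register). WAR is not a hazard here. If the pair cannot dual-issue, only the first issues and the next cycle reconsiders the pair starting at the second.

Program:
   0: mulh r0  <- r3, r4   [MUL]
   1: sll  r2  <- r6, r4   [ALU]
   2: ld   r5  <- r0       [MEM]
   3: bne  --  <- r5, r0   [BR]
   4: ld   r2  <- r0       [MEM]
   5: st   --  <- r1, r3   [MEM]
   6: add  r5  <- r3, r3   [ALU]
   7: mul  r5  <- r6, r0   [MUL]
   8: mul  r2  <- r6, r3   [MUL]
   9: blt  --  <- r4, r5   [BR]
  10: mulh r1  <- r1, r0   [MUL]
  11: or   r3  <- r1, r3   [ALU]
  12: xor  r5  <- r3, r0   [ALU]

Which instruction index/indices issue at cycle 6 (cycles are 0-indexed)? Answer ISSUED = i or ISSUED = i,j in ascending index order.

ISSUED = 10

0. mulh/sll @i0&i1  | 2-wide
1. ld @i2  | RAW r5
2. bne/ld @i3&i4  | 2-wide
3. st/add @i5&i6  | 2-wide
4. mul @i7  | no-port MUL/MUL
5. mul/blt @i8&i9  | 2-wide
6. mulh @i10  | RAW r1
7. or @i11  | RAW r3
8. xor @i12  | tail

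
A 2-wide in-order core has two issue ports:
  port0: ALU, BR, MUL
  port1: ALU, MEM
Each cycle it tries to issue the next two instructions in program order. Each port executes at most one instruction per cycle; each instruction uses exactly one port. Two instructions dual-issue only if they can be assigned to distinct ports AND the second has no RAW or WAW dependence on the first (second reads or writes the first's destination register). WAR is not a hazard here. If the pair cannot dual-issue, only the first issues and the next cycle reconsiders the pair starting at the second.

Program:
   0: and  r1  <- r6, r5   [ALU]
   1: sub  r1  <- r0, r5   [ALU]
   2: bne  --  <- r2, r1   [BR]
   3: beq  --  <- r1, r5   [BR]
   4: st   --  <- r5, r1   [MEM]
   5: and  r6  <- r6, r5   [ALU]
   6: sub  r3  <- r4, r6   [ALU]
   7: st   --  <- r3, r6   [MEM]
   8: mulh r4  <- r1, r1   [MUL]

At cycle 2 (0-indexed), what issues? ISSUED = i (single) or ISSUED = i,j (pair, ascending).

ISSUED = 2

[0] i0  and.ALU  -- WAW r1
[1] i1  sub.ALU  -- RAW r1
[2] i2  bne.BR  -- no-port BR/BR
[3] i3&i4  beq.BR/st.MEM  -- dual
[4] i5  and.ALU  -- RAW r6
[5] i6  sub.ALU  -- RAW r3
[6] i7&i8  st.MEM/mulh.MUL  -- dual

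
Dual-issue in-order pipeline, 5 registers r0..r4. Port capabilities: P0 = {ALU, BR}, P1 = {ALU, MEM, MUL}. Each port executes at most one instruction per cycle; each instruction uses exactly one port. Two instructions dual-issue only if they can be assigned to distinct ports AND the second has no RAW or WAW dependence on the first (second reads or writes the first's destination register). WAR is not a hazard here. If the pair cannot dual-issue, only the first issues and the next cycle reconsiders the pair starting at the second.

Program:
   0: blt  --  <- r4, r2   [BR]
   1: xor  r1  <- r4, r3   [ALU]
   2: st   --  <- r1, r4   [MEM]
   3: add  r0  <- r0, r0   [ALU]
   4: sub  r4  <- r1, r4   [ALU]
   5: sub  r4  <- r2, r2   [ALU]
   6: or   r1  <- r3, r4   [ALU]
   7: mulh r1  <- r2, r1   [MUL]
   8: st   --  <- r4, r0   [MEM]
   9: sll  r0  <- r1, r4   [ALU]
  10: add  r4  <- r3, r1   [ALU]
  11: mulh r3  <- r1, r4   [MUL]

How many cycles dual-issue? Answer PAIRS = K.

#0 head=0: blt+xor i0+i1 2-wide
#1 head=2: st+add i2+i3 2-wide
#2 head=4: sub i4 WAW r4
#3 head=5: sub i5 RAW r4
#4 head=6: or i6 RAW+WAW r1
#5 head=7: mulh i7 no-port MUL/MEM
#6 head=8: st+sll i8+i9 2-wide
#7 head=10: add i10 RAW r4
#8 head=11: mulh i11 tail

PAIRS = 3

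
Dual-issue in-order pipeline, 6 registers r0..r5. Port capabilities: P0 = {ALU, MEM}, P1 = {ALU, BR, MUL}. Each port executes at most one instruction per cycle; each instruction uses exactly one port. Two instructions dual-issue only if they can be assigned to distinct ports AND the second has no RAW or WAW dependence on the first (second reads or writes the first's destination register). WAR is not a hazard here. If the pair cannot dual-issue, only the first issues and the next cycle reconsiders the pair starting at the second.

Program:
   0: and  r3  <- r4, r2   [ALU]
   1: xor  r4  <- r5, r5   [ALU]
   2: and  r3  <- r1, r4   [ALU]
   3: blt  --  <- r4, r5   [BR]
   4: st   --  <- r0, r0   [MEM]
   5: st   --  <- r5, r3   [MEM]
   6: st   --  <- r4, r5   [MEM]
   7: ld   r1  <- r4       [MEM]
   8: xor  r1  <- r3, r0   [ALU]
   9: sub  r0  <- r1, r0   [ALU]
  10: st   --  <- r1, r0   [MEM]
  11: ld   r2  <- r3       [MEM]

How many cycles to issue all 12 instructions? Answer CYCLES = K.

t=0 i0+i1:and;xor ; dual
t=1 i2+i3:and;blt ; dual
t=2 i4:st ; no-port MEM/MEM
t=3 i5:st ; no-port MEM/MEM
t=4 i6:st ; no-port MEM/MEM
t=5 i7:ld ; WAW r1
t=6 i8:xor ; RAW r1
t=7 i9:sub ; RAW r0
t=8 i10:st ; no-port MEM/MEM
t=9 i11:ld ; tail

CYCLES = 10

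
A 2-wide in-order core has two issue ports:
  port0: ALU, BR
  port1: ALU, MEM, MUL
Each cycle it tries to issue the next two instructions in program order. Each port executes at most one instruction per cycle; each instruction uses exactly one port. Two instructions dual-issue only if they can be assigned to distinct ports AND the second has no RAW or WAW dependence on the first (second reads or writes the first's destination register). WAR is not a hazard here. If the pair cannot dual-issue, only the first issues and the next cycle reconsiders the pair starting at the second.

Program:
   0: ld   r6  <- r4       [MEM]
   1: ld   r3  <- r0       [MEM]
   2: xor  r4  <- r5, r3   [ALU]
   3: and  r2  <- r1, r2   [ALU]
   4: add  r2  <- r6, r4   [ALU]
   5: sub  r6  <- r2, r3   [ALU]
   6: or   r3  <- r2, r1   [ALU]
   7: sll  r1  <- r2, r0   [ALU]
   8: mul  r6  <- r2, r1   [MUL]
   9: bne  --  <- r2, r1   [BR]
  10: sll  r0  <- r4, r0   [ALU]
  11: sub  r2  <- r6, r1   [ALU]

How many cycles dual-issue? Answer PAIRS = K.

PAIRS = 4

  cy0 -> i0 (ld.MEM) no-port MEM/MEM
  cy1 -> i1 (ld.MEM) RAW r3
  cy2 -> i2/i3 (xor.ALU;and.ALU) 2-wide
  cy3 -> i4 (add.ALU) RAW r2
  cy4 -> i5/i6 (sub.ALU;or.ALU) 2-wide
  cy5 -> i7 (sll.ALU) RAW r1
  cy6 -> i8/i9 (mul.MUL;bne.BR) 2-wide
  cy7 -> i10/i11 (sll.ALU;sub.ALU) 2-wide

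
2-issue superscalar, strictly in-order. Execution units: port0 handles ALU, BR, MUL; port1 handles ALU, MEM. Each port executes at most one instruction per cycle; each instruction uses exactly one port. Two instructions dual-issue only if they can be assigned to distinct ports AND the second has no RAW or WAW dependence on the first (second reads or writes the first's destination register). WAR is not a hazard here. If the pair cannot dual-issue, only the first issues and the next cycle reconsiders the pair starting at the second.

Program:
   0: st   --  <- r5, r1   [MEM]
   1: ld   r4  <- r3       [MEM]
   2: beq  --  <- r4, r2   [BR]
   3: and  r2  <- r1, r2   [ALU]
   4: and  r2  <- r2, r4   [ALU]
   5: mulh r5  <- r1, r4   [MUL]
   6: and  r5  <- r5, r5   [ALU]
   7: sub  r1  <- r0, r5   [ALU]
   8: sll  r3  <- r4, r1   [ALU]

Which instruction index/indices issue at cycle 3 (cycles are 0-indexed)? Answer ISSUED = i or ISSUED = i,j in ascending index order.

ISSUED = 4,5

[0] i0  st  -- no-port MEM/MEM
[1] i1  ld  -- RAW r4
[2] i2,i3  beq and  -- 2-wide
[3] i4,i5  and mulh  -- 2-wide
[4] i6  and  -- RAW r5
[5] i7  sub  -- RAW r1
[6] i8  sll  -- tail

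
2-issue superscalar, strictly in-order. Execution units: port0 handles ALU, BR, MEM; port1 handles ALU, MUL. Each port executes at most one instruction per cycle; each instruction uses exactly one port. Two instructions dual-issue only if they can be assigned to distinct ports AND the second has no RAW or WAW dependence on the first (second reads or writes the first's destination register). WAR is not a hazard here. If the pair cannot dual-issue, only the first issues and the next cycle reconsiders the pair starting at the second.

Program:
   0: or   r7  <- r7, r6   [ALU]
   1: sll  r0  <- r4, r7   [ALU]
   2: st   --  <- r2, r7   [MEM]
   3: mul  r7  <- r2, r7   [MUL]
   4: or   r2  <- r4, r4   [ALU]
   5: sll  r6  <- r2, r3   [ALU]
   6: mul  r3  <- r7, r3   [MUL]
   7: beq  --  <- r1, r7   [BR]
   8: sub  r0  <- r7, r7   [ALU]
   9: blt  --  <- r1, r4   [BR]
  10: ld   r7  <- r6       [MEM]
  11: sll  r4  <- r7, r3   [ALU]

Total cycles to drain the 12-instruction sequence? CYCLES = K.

CYCLES = 8

t=0 i0:or.ALU ; RAW r7
t=1 i1&i2:sll.ALU+st.MEM ; dual
t=2 i3&i4:mul.MUL+or.ALU ; dual
t=3 i5&i6:sll.ALU+mul.MUL ; dual
t=4 i7&i8:beq.BR+sub.ALU ; dual
t=5 i9:blt.BR ; no-port BR/MEM
t=6 i10:ld.MEM ; RAW r7
t=7 i11:sll.ALU ; tail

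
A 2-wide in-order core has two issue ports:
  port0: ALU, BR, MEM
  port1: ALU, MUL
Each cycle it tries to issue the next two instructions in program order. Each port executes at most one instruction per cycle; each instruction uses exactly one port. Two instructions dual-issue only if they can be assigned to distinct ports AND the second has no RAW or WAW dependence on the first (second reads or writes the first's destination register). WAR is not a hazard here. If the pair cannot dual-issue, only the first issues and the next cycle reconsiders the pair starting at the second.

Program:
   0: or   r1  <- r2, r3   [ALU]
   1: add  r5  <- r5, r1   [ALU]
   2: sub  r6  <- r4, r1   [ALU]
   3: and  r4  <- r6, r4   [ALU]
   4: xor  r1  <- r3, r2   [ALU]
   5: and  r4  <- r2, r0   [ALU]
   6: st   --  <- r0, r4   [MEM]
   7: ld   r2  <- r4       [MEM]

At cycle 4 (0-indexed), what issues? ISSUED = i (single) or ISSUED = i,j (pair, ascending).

ISSUED = 6

c0: i0 or.ALU  RAW r1
c1: i1&i2 add.ALU+sub.ALU  dual
c2: i3&i4 and.ALU+xor.ALU  dual
c3: i5 and.ALU  RAW r4
c4: i6 st.MEM  no-port MEM/MEM
c5: i7 ld.MEM  tail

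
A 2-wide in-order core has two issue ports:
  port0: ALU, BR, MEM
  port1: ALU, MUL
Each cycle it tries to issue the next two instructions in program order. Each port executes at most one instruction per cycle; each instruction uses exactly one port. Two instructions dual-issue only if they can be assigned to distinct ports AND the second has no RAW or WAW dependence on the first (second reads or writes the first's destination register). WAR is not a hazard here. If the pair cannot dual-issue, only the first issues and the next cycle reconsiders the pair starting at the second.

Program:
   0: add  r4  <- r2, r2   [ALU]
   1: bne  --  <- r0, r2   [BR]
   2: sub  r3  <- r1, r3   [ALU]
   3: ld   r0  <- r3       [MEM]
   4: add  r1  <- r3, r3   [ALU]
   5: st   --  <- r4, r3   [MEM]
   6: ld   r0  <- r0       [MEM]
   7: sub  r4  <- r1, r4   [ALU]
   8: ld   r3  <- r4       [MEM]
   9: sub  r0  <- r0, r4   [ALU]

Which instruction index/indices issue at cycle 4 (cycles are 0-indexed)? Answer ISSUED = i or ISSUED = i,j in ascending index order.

#0 head=0: add.ALU bne.BR i0/i1 pair
#1 head=2: sub.ALU i2 RAW r3
#2 head=3: ld.MEM add.ALU i3/i4 pair
#3 head=5: st.MEM i5 no-port MEM/MEM
#4 head=6: ld.MEM sub.ALU i6/i7 pair
#5 head=8: ld.MEM sub.ALU i8/i9 pair

ISSUED = 6,7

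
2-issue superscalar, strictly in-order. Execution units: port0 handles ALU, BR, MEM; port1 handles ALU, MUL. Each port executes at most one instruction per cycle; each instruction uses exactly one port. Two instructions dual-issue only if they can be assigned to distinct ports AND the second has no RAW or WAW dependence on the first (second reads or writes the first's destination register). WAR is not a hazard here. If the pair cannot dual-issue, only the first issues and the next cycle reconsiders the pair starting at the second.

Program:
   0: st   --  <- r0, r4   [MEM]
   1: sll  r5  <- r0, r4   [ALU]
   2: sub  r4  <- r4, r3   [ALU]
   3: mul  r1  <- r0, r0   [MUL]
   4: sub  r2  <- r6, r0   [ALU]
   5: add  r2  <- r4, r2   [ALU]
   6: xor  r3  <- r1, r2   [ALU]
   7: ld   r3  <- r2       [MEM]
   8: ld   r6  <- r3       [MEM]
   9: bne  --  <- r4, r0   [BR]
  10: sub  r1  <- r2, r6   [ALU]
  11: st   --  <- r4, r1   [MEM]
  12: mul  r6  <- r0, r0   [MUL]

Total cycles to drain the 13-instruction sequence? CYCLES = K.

CYCLES = 9

t=0 i0&i1:st sll ; 2-wide
t=1 i2&i3:sub mul ; 2-wide
t=2 i4:sub ; RAW+WAW r2
t=3 i5:add ; RAW r2
t=4 i6:xor ; WAW r3
t=5 i7:ld ; no-port MEM/MEM
t=6 i8:ld ; no-port MEM/BR
t=7 i9&i10:bne sub ; 2-wide
t=8 i11&i12:st mul ; 2-wide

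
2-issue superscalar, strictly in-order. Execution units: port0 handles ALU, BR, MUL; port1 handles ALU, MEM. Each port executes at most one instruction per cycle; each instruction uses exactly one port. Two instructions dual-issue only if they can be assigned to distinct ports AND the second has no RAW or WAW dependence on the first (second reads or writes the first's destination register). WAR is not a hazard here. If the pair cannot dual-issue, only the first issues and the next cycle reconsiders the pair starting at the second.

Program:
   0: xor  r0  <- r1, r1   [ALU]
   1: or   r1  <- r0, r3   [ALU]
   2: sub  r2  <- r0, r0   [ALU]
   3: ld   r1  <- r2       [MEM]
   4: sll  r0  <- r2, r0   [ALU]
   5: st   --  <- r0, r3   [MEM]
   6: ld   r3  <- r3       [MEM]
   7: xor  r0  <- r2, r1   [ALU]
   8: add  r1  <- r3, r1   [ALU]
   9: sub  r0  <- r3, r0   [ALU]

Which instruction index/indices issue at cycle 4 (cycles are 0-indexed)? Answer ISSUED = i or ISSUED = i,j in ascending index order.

0. xor.ALU @i0  | RAW r0
1. or.ALU/sub.ALU @i1/i2  | 2-wide
2. ld.MEM/sll.ALU @i3/i4  | 2-wide
3. st.MEM @i5  | no-port MEM/MEM
4. ld.MEM/xor.ALU @i6/i7  | 2-wide
5. add.ALU/sub.ALU @i8/i9  | 2-wide

ISSUED = 6,7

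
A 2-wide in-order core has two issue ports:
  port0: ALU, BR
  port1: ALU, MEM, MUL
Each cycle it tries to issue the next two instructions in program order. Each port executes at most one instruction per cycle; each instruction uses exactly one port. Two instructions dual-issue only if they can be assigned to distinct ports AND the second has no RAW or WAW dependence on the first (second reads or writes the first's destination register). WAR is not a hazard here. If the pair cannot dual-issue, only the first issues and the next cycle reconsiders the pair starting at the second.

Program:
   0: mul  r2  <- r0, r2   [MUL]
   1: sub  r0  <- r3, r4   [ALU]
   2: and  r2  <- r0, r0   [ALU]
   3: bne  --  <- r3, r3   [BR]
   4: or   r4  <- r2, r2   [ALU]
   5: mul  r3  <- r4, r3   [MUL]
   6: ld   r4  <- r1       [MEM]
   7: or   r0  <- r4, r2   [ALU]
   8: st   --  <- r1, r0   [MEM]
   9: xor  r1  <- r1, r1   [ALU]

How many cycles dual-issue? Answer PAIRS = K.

PAIRS = 3

0. mul/sub @i0+i1  | 2-wide
1. and/bne @i2+i3  | 2-wide
2. or @i4  | RAW r4
3. mul @i5  | no-port MUL/MEM
4. ld @i6  | RAW r4
5. or @i7  | RAW r0
6. st/xor @i8+i9  | 2-wide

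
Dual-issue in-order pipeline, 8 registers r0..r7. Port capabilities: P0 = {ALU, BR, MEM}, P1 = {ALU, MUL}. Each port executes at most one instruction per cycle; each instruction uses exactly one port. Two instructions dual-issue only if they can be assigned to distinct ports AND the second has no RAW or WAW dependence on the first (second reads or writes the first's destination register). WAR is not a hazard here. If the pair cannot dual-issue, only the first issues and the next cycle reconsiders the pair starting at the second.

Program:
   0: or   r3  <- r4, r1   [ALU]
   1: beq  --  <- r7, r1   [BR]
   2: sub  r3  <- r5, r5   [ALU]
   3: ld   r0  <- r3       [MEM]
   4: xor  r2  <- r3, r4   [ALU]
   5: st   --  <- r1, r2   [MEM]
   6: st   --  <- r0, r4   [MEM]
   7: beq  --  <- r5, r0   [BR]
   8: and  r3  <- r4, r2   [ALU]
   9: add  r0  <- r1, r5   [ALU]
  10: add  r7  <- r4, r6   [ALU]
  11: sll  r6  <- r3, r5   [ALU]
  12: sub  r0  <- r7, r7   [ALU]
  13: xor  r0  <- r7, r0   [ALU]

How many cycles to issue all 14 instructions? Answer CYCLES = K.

c0: i0/i1 or.ALU+beq.BR  pair
c1: i2 sub.ALU  RAW r3
c2: i3/i4 ld.MEM+xor.ALU  pair
c3: i5 st.MEM  no-port MEM/MEM
c4: i6 st.MEM  no-port MEM/BR
c5: i7/i8 beq.BR+and.ALU  pair
c6: i9/i10 add.ALU+add.ALU  pair
c7: i11/i12 sll.ALU+sub.ALU  pair
c8: i13 xor.ALU  tail

CYCLES = 9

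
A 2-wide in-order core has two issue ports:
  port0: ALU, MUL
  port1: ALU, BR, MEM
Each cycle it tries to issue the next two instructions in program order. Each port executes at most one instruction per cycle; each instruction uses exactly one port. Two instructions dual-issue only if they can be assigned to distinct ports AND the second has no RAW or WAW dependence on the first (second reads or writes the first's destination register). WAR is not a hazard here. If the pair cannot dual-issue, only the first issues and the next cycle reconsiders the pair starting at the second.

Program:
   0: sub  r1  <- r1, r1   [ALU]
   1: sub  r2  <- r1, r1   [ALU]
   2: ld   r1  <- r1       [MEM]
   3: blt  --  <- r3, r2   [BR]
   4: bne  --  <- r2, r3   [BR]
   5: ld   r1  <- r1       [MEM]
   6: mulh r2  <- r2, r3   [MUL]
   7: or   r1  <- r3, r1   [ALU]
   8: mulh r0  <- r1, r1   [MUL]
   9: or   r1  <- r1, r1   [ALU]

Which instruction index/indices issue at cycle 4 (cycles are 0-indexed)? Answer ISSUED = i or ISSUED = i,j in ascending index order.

ISSUED = 5,6

c0: i0 sub.ALU  RAW r1
c1: i1/i2 sub.ALU ld.MEM  dual
c2: i3 blt.BR  no-port BR/BR
c3: i4 bne.BR  no-port BR/MEM
c4: i5/i6 ld.MEM mulh.MUL  dual
c5: i7 or.ALU  RAW r1
c6: i8/i9 mulh.MUL or.ALU  dual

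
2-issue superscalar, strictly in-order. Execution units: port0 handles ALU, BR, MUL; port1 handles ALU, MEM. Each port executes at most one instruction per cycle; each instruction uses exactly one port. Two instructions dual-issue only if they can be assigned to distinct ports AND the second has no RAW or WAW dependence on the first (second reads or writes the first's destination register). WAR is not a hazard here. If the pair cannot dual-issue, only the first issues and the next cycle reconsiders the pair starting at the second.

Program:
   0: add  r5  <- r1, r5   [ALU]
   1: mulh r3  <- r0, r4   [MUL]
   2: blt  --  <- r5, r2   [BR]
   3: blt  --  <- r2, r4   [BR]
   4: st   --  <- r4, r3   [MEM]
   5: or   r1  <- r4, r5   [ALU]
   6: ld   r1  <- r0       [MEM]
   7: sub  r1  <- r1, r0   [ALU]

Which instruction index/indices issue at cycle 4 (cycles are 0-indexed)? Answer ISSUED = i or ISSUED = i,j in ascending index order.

ISSUED = 6

c0: i0/i1 add mulh  pair
c1: i2 blt  no-port BR/BR
c2: i3/i4 blt st  pair
c3: i5 or  WAW r1
c4: i6 ld  RAW+WAW r1
c5: i7 sub  tail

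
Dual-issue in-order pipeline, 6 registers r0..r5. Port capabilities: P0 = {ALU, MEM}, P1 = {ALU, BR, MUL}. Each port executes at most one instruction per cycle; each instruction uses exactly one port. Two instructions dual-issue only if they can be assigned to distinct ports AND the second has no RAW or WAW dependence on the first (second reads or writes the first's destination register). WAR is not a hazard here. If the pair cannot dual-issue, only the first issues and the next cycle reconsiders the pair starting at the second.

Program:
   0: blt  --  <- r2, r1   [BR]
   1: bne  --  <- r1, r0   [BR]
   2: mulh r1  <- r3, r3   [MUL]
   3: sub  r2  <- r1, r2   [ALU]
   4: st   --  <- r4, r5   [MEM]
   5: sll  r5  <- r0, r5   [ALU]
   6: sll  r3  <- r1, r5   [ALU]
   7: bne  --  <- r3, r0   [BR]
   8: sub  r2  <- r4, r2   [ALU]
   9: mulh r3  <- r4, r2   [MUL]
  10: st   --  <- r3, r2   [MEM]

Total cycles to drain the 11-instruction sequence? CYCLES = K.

CYCLES = 9

[0] i0  blt.BR  -- no-port BR/BR
[1] i1  bne.BR  -- no-port BR/MUL
[2] i2  mulh.MUL  -- RAW r1
[3] i3,i4  sub.ALU+st.MEM  -- dual
[4] i5  sll.ALU  -- RAW r5
[5] i6  sll.ALU  -- RAW r3
[6] i7,i8  bne.BR+sub.ALU  -- dual
[7] i9  mulh.MUL  -- RAW r3
[8] i10  st.MEM  -- tail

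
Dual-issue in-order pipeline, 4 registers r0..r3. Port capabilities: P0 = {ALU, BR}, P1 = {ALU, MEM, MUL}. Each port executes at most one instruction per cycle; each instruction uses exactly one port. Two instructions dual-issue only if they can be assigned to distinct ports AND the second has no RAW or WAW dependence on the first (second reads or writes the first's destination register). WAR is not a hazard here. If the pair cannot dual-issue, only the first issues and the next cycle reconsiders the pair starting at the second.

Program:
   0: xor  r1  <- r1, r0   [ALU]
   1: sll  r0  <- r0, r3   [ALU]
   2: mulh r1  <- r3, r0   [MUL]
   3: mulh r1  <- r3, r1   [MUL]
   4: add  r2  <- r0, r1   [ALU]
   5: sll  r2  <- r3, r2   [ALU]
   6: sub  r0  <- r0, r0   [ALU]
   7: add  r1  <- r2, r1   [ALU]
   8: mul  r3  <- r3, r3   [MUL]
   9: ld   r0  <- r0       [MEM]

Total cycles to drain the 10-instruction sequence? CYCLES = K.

t=0 i0/i1:xor.ALU/sll.ALU ; 2-wide
t=1 i2:mulh.MUL ; no-port MUL/MUL
t=2 i3:mulh.MUL ; RAW r1
t=3 i4:add.ALU ; RAW+WAW r2
t=4 i5/i6:sll.ALU/sub.ALU ; 2-wide
t=5 i7/i8:add.ALU/mul.MUL ; 2-wide
t=6 i9:ld.MEM ; tail

CYCLES = 7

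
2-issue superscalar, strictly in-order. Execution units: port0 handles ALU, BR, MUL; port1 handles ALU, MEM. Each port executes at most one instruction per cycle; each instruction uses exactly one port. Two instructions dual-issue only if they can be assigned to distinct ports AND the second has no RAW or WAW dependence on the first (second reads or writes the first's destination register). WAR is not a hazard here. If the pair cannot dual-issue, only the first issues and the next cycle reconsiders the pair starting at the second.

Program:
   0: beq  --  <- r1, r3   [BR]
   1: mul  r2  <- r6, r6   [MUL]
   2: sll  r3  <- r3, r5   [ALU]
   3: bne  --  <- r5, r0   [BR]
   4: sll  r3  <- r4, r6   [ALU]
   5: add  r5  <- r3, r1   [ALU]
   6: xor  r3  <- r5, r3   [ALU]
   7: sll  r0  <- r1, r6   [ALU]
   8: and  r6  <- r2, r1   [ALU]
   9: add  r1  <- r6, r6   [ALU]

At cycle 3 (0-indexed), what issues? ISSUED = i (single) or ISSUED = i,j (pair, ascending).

0. beq @i0  | no-port BR/MUL
1. mul+sll @i1&i2  | 2-wide
2. bne+sll @i3&i4  | 2-wide
3. add @i5  | RAW r5
4. xor+sll @i6&i7  | 2-wide
5. and @i8  | RAW r6
6. add @i9  | tail

ISSUED = 5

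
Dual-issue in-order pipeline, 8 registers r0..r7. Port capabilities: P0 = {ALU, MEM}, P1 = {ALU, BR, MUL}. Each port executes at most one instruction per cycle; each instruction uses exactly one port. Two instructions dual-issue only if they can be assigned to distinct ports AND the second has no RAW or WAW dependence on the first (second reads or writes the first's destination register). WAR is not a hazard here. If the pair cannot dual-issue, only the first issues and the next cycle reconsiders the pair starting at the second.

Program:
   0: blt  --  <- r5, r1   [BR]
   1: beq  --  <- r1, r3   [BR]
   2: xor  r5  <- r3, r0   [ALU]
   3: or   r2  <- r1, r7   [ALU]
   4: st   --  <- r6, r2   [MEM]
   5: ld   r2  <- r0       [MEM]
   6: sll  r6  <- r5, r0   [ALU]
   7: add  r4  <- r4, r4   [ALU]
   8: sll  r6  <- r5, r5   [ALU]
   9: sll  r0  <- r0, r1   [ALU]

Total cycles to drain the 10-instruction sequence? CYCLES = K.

CYCLES = 7

t=0 i0:blt.BR ; no-port BR/BR
t=1 i1/i2:beq.BR xor.ALU ; 2-wide
t=2 i3:or.ALU ; RAW r2
t=3 i4:st.MEM ; no-port MEM/MEM
t=4 i5/i6:ld.MEM sll.ALU ; 2-wide
t=5 i7/i8:add.ALU sll.ALU ; 2-wide
t=6 i9:sll.ALU ; tail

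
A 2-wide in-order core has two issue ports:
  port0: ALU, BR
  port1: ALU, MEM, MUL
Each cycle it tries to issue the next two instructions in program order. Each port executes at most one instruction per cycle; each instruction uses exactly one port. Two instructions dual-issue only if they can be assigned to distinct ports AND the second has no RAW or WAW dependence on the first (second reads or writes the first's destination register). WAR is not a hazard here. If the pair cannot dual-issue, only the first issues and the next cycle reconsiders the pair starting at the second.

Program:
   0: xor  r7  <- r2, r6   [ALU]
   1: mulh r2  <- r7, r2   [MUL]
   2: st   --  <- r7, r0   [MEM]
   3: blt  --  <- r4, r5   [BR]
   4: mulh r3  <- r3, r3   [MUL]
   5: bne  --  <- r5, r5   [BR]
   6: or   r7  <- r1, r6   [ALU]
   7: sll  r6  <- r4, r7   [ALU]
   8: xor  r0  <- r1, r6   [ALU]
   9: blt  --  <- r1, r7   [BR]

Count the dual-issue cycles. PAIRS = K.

[0] i0  xor.ALU  -- RAW r7
[1] i1  mulh.MUL  -- no-port MUL/MEM
[2] i2&i3  st.MEM;blt.BR  -- 2-wide
[3] i4&i5  mulh.MUL;bne.BR  -- 2-wide
[4] i6  or.ALU  -- RAW r7
[5] i7  sll.ALU  -- RAW r6
[6] i8&i9  xor.ALU;blt.BR  -- 2-wide

PAIRS = 3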